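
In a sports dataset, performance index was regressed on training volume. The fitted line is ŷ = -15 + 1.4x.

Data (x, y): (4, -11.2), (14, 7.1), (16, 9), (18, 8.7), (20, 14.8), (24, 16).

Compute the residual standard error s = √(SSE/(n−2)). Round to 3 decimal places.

s = 2.465

x=4: ŷ = -15 + 1.4·4 = -9.4; r = -11.2 − (-9.4) = -1.8
x=14: ŷ = -15 + 1.4·14 = 4.6; r = 7.1 − 4.6 = 2.5
x=16: ŷ = -15 + 1.4·16 = 7.4; r = 9 − 7.4 = 1.6
x=18: ŷ = -15 + 1.4·18 = 10.2; r = 8.7 − 10.2 = -1.5
x=20: ŷ = -15 + 1.4·20 = 13; r = 14.8 − 13 = 1.8
x=24: ŷ = -15 + 1.4·24 = 18.6; r = 16 − 18.6 = -2.6
SSE = 3.24 + 6.25 + 2.56 + 2.25 + 3.24 + 6.76 = 24.3
s = √(24.3/4) = √6.075 ≈ 2.465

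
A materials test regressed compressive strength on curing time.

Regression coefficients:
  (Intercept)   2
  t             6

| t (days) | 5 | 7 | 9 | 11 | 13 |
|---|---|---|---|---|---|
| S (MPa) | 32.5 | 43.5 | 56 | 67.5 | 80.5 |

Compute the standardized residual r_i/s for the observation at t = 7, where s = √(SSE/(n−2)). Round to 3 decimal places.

t=5: ŷ = 2 + 6·5 = 32; r = 32.5 − 32 = 0.5
t=7: ŷ = 2 + 6·7 = 44; r = 43.5 − 44 = -0.5
t=9: ŷ = 2 + 6·9 = 56; r = 56 − 56 = 0
t=11: ŷ = 2 + 6·11 = 68; r = 67.5 − 68 = -0.5
t=13: ŷ = 2 + 6·13 = 80; r = 80.5 − 80 = 0.5
SSE = 0.25 + 0.25 + 0 + 0.25 + 0.25 = 1
s = √(1/3) = 0.57735
r/s = -0.5 / 0.57735 = -0.866

-0.866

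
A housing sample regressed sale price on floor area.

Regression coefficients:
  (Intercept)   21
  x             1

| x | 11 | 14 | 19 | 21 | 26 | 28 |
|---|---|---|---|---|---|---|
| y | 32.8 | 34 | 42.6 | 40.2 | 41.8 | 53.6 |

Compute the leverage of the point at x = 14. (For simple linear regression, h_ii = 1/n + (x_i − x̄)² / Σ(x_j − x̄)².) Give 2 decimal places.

h = 0.32

x̄ = (11 + 14 + 19 + 21 + 26 + 28)/6 = 19.8333
Σ(x − x̄)² = 78.0278 + 34.0278 + 0.694444 + 1.36111 + 38.0278 + 66.6944 = 218.833
h = 1/6 + (-5.83333)²/218.833 = 0.166667 + 0.155496 = 0.32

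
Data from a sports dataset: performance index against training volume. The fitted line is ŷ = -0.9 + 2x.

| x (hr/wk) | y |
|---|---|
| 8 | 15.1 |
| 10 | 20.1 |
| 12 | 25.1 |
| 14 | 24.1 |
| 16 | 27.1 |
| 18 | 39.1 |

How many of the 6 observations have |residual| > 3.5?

2

x=8: ŷ = -0.9 + 2·8 = 15.1; e = 15.1 − 15.1 = 0
x=10: ŷ = -0.9 + 2·10 = 19.1; e = 20.1 − 19.1 = 1
x=12: ŷ = -0.9 + 2·12 = 23.1; e = 25.1 − 23.1 = 2
x=14: ŷ = -0.9 + 2·14 = 27.1; e = 24.1 − 27.1 = -3
x=16: ŷ = -0.9 + 2·16 = 31.1; e = 27.1 − 31.1 = -4
x=18: ŷ = -0.9 + 2·18 = 35.1; e = 39.1 − 35.1 = 4
|e| > 3.5: x=16 (|e|=4), x=18 (|e|=4) → 2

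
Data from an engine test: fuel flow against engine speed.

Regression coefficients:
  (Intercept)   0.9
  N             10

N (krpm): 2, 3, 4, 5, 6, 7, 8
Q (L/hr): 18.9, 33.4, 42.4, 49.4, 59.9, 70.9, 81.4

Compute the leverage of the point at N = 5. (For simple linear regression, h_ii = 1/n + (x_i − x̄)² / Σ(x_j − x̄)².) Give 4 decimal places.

h = 0.1429

N̄ = (2 + 3 + 4 + 5 + 6 + 7 + 8)/7 = 5
Σ(N − N̄)² = 9 + 4 + 1 + 0 + 1 + 4 + 9 = 28
h = 1/7 + (0)²/28 = 0.142857 + 0 = 0.1429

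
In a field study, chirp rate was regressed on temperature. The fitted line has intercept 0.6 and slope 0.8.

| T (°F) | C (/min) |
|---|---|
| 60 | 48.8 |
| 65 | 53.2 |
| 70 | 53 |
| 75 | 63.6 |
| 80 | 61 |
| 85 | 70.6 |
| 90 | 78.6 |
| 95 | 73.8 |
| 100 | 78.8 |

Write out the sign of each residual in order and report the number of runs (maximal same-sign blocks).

6 runs

T=60: ŷ = 0.6 + 0.8·60 = 48.6; r = 48.8 − 48.6 = 0.2
T=65: ŷ = 0.6 + 0.8·65 = 52.6; r = 53.2 − 52.6 = 0.6
T=70: ŷ = 0.6 + 0.8·70 = 56.6; r = 53 − 56.6 = -3.6
T=75: ŷ = 0.6 + 0.8·75 = 60.6; r = 63.6 − 60.6 = 3
T=80: ŷ = 0.6 + 0.8·80 = 64.6; r = 61 − 64.6 = -3.6
T=85: ŷ = 0.6 + 0.8·85 = 68.6; r = 70.6 − 68.6 = 2
T=90: ŷ = 0.6 + 0.8·90 = 72.6; r = 78.6 − 72.6 = 6
T=95: ŷ = 0.6 + 0.8·95 = 76.6; r = 73.8 − 76.6 = -2.8
T=100: ŷ = 0.6 + 0.8·100 = 80.6; r = 78.8 − 80.6 = -1.8
Signs: + + − + − + + − −
Runs: +×2, −×1, +×1, −×1, +×2, −×2 → 6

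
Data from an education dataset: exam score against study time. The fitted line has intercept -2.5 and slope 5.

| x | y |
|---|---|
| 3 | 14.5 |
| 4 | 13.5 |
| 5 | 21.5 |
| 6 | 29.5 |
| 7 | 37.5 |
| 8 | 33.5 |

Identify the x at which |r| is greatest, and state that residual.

x=3: ŷ = -2.5 + 5·3 = 12.5; r = 14.5 − 12.5 = 2
x=4: ŷ = -2.5 + 5·4 = 17.5; r = 13.5 − 17.5 = -4
x=5: ŷ = -2.5 + 5·5 = 22.5; r = 21.5 − 22.5 = -1
x=6: ŷ = -2.5 + 5·6 = 27.5; r = 29.5 − 27.5 = 2
x=7: ŷ = -2.5 + 5·7 = 32.5; r = 37.5 − 32.5 = 5
x=8: ŷ = -2.5 + 5·8 = 37.5; r = 33.5 − 37.5 = -4
Largest |r| is 5 at x = 7, residual 5.

x = 7, r = 5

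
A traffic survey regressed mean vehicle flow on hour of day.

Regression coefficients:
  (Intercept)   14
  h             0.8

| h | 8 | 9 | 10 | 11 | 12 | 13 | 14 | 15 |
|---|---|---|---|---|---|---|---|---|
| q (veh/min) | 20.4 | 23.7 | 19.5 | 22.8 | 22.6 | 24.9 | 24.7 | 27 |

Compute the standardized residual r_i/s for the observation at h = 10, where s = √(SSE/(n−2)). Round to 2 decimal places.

h=8: q̂ = 14 + 0.8·8 = 20.4; r = 20.4 − 20.4 = 0
h=9: q̂ = 14 + 0.8·9 = 21.2; r = 23.7 − 21.2 = 2.5
h=10: q̂ = 14 + 0.8·10 = 22; r = 19.5 − 22 = -2.5
h=11: q̂ = 14 + 0.8·11 = 22.8; r = 22.8 − 22.8 = 0
h=12: q̂ = 14 + 0.8·12 = 23.6; r = 22.6 − 23.6 = -1
h=13: q̂ = 14 + 0.8·13 = 24.4; r = 24.9 − 24.4 = 0.5
h=14: q̂ = 14 + 0.8·14 = 25.2; r = 24.7 − 25.2 = -0.5
h=15: q̂ = 14 + 0.8·15 = 26; r = 27 − 26 = 1
SSE = 0 + 6.25 + 6.25 + 0 + 1 + 0.25 + 0.25 + 1 = 15
s = √(15/6) = 1.58114
r/s = -2.5 / 1.58114 = -1.58

-1.58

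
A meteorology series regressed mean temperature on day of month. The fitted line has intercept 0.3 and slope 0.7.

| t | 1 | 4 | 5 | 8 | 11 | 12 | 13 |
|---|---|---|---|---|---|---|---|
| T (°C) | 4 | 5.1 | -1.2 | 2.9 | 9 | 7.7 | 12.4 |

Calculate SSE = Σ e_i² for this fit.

SSE = 58

t=1: ŷ = 0.3 + 0.7·1 = 1; e = 4 − 1 = 3
t=4: ŷ = 0.3 + 0.7·4 = 3.1; e = 5.1 − 3.1 = 2
t=5: ŷ = 0.3 + 0.7·5 = 3.8; e = -1.2 − 3.8 = -5
t=8: ŷ = 0.3 + 0.7·8 = 5.9; e = 2.9 − 5.9 = -3
t=11: ŷ = 0.3 + 0.7·11 = 8; e = 9 − 8 = 1
t=12: ŷ = 0.3 + 0.7·12 = 8.7; e = 7.7 − 8.7 = -1
t=13: ŷ = 0.3 + 0.7·13 = 9.4; e = 12.4 − 9.4 = 3
SSE = 9 + 4 + 25 + 9 + 1 + 1 + 9 = 58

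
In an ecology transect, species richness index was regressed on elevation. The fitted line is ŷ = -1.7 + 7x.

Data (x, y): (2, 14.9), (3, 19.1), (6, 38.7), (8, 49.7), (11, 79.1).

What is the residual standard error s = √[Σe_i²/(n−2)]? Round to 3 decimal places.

s = 3.871

x=2: ŷ = -1.7 + 7·2 = 12.3; e = 14.9 − 12.3 = 2.6
x=3: ŷ = -1.7 + 7·3 = 19.3; e = 19.1 − 19.3 = -0.2
x=6: ŷ = -1.7 + 7·6 = 40.3; e = 38.7 − 40.3 = -1.6
x=8: ŷ = -1.7 + 7·8 = 54.3; e = 49.7 − 54.3 = -4.6
x=11: ŷ = -1.7 + 7·11 = 75.3; e = 79.1 − 75.3 = 3.8
SSE = 6.76 + 0.04 + 2.56 + 21.16 + 14.44 = 44.96
s = √(44.96/3) = √14.9867 ≈ 3.871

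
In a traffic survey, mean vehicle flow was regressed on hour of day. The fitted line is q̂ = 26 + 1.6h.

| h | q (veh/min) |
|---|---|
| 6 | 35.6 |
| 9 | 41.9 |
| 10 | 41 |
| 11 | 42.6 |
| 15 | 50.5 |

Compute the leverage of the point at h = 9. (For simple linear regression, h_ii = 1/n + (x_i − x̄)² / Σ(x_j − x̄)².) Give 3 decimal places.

h̄ = (6 + 9 + 10 + 11 + 15)/5 = 10.2
Σ(h − h̄)² = 17.64 + 1.44 + 0.04 + 0.64 + 23.04 = 42.8
h = 1/5 + (-1.2)²/42.8 = 0.2 + 0.0336449 = 0.234

h = 0.234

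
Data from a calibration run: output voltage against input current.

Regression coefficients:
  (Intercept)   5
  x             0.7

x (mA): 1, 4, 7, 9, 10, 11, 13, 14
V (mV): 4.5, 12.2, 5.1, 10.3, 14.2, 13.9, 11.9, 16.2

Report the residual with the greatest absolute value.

e = -4.8

x=1: ŷ = 5 + 0.7·1 = 5.7; e = 4.5 − 5.7 = -1.2
x=4: ŷ = 5 + 0.7·4 = 7.8; e = 12.2 − 7.8 = 4.4
x=7: ŷ = 5 + 0.7·7 = 9.9; e = 5.1 − 9.9 = -4.8
x=9: ŷ = 5 + 0.7·9 = 11.3; e = 10.3 − 11.3 = -1
x=10: ŷ = 5 + 0.7·10 = 12; e = 14.2 − 12 = 2.2
x=11: ŷ = 5 + 0.7·11 = 12.7; e = 13.9 − 12.7 = 1.2
x=13: ŷ = 5 + 0.7·13 = 14.1; e = 11.9 − 14.1 = -2.2
x=14: ŷ = 5 + 0.7·14 = 14.8; e = 16.2 − 14.8 = 1.4
Largest |e| is 4.8 at x = 7, residual -4.8.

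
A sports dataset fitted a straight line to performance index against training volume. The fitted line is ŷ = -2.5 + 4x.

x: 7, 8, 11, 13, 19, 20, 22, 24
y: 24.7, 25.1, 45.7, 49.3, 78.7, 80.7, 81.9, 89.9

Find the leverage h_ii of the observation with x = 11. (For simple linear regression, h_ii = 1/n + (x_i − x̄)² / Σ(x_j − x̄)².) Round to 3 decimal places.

h = 0.192

x̄ = (7 + 8 + 11 + 13 + 19 + 20 + 22 + 24)/8 = 15.5
Σ(x − x̄)² = 72.25 + 56.25 + 20.25 + 6.25 + 12.25 + 20.25 + 42.25 + 72.25 = 302
h = 1/8 + (-4.5)²/302 = 0.125 + 0.067053 = 0.192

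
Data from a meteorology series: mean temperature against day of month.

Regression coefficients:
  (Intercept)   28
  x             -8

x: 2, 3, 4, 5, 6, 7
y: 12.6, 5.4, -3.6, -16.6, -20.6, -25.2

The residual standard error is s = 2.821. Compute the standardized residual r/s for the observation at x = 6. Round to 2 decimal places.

-0.21

ŷ = 28 − 8·6 = -20
r = -20.6 − (-20) = -0.6
r/s = -0.6 / 2.821 = -0.21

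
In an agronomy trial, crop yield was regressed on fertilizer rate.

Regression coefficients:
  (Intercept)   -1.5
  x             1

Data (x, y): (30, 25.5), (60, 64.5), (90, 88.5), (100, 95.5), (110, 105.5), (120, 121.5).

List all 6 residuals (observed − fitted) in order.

-3, 6, 0, -3, -3, 3

x=30: ŷ = -1.5 + 30 = 28.5; e = 25.5 − 28.5 = -3
x=60: ŷ = -1.5 + 60 = 58.5; e = 64.5 − 58.5 = 6
x=90: ŷ = -1.5 + 90 = 88.5; e = 88.5 − 88.5 = 0
x=100: ŷ = -1.5 + 100 = 98.5; e = 95.5 − 98.5 = -3
x=110: ŷ = -1.5 + 110 = 108.5; e = 105.5 − 108.5 = -3
x=120: ŷ = -1.5 + 120 = 118.5; e = 121.5 − 118.5 = 3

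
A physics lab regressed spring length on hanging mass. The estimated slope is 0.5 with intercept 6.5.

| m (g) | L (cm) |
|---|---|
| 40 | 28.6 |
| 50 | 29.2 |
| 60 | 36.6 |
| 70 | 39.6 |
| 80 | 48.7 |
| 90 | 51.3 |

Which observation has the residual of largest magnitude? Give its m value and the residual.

m = 50, e = -2.3

m=40: ŷ = 6.5 + 0.5·40 = 26.5; e = 28.6 − 26.5 = 2.1
m=50: ŷ = 6.5 + 0.5·50 = 31.5; e = 29.2 − 31.5 = -2.3
m=60: ŷ = 6.5 + 0.5·60 = 36.5; e = 36.6 − 36.5 = 0.1
m=70: ŷ = 6.5 + 0.5·70 = 41.5; e = 39.6 − 41.5 = -1.9
m=80: ŷ = 6.5 + 0.5·80 = 46.5; e = 48.7 − 46.5 = 2.2
m=90: ŷ = 6.5 + 0.5·90 = 51.5; e = 51.3 − 51.5 = -0.2
Largest |e| is 2.3 at m = 50, residual -2.3.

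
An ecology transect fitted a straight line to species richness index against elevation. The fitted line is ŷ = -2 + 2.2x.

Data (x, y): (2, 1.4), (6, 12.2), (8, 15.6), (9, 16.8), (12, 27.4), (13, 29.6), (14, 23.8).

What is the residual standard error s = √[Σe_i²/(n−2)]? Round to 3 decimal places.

x=2: ŷ = -2 + 2.2·2 = 2.4; e = 1.4 − 2.4 = -1
x=6: ŷ = -2 + 2.2·6 = 11.2; e = 12.2 − 11.2 = 1
x=8: ŷ = -2 + 2.2·8 = 15.6; e = 15.6 − 15.6 = 0
x=9: ŷ = -2 + 2.2·9 = 17.8; e = 16.8 − 17.8 = -1
x=12: ŷ = -2 + 2.2·12 = 24.4; e = 27.4 − 24.4 = 3
x=13: ŷ = -2 + 2.2·13 = 26.6; e = 29.6 − 26.6 = 3
x=14: ŷ = -2 + 2.2·14 = 28.8; e = 23.8 − 28.8 = -5
SSE = 1 + 1 + 0 + 1 + 9 + 9 + 25 = 46
s = √(46/5) = √9.2 ≈ 3.033

s = 3.033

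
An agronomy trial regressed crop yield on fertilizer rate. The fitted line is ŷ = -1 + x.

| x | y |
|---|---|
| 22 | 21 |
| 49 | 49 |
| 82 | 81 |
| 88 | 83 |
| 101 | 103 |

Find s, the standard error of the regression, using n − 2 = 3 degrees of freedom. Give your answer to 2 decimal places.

s = 2.94

x=22: ŷ = -1 + 22 = 21; r = 21 − 21 = 0
x=49: ŷ = -1 + 49 = 48; r = 49 − 48 = 1
x=82: ŷ = -1 + 82 = 81; r = 81 − 81 = 0
x=88: ŷ = -1 + 88 = 87; r = 83 − 87 = -4
x=101: ŷ = -1 + 101 = 100; r = 103 − 100 = 3
SSE = 0 + 1 + 0 + 16 + 9 = 26
s = √(26/3) = √8.66667 ≈ 2.94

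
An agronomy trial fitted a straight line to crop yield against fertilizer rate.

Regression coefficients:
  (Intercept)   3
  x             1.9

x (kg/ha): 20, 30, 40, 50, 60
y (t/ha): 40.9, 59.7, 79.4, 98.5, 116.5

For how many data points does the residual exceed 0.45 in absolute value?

x=20: ŷ = 3 + 1.9·20 = 41; e = 40.9 − 41 = -0.1
x=30: ŷ = 3 + 1.9·30 = 60; e = 59.7 − 60 = -0.3
x=40: ŷ = 3 + 1.9·40 = 79; e = 79.4 − 79 = 0.4
x=50: ŷ = 3 + 1.9·50 = 98; e = 98.5 − 98 = 0.5
x=60: ŷ = 3 + 1.9·60 = 117; e = 116.5 − 117 = -0.5
|e| > 0.45: x=50 (|e|=0.5), x=60 (|e|=0.5) → 2

2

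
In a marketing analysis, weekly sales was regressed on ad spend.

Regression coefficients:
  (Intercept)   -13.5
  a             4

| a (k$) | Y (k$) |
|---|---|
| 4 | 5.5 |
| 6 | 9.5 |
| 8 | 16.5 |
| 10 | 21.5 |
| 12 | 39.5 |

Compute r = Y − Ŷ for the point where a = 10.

Ŷ = -13.5 + 4·10 = 26.5
r = 21.5 − 26.5 = -5

r = -5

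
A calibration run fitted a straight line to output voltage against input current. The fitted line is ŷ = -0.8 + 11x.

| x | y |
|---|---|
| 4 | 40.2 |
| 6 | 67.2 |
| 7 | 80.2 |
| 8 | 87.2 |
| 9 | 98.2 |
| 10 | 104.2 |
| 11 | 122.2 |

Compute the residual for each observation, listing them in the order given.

-3, 2, 4, 0, 0, -5, 2

x=4: ŷ = -0.8 + 11·4 = 43.2; r = 40.2 − 43.2 = -3
x=6: ŷ = -0.8 + 11·6 = 65.2; r = 67.2 − 65.2 = 2
x=7: ŷ = -0.8 + 11·7 = 76.2; r = 80.2 − 76.2 = 4
x=8: ŷ = -0.8 + 11·8 = 87.2; r = 87.2 − 87.2 = 0
x=9: ŷ = -0.8 + 11·9 = 98.2; r = 98.2 − 98.2 = 0
x=10: ŷ = -0.8 + 11·10 = 109.2; r = 104.2 − 109.2 = -5
x=11: ŷ = -0.8 + 11·11 = 120.2; r = 122.2 − 120.2 = 2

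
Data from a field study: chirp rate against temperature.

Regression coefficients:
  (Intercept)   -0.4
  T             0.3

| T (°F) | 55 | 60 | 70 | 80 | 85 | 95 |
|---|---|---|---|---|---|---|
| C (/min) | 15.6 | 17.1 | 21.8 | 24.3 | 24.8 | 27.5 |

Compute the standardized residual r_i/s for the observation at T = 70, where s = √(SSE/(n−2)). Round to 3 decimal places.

1.414

T=55: ŷ = -0.4 + 0.3·55 = 16.1; r = 15.6 − 16.1 = -0.5
T=60: ŷ = -0.4 + 0.3·60 = 17.6; r = 17.1 − 17.6 = -0.5
T=70: ŷ = -0.4 + 0.3·70 = 20.6; r = 21.8 − 20.6 = 1.2
T=80: ŷ = -0.4 + 0.3·80 = 23.6; r = 24.3 − 23.6 = 0.7
T=85: ŷ = -0.4 + 0.3·85 = 25.1; r = 24.8 − 25.1 = -0.3
T=95: ŷ = -0.4 + 0.3·95 = 28.1; r = 27.5 − 28.1 = -0.6
SSE = 0.25 + 0.25 + 1.44 + 0.49 + 0.09 + 0.36 = 2.88
s = √(2.88/4) = 0.848528
r/s = 1.2 / 0.848528 = 1.414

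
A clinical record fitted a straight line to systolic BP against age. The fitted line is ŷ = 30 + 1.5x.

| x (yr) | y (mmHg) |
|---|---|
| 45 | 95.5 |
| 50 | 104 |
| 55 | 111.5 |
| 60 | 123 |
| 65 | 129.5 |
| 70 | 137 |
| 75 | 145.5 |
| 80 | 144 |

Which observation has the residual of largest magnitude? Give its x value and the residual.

x=45: ŷ = 30 + 1.5·45 = 97.5; r = 95.5 − 97.5 = -2
x=50: ŷ = 30 + 1.5·50 = 105; r = 104 − 105 = -1
x=55: ŷ = 30 + 1.5·55 = 112.5; r = 111.5 − 112.5 = -1
x=60: ŷ = 30 + 1.5·60 = 120; r = 123 − 120 = 3
x=65: ŷ = 30 + 1.5·65 = 127.5; r = 129.5 − 127.5 = 2
x=70: ŷ = 30 + 1.5·70 = 135; r = 137 − 135 = 2
x=75: ŷ = 30 + 1.5·75 = 142.5; r = 145.5 − 142.5 = 3
x=80: ŷ = 30 + 1.5·80 = 150; r = 144 − 150 = -6
Largest |r| is 6 at x = 80, residual -6.

x = 80, r = -6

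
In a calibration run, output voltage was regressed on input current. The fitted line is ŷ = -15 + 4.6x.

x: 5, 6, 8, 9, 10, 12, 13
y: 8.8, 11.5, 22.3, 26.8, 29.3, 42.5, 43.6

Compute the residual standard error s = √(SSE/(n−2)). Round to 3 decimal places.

x=5: ŷ = -15 + 4.6·5 = 8; e = 8.8 − 8 = 0.8
x=6: ŷ = -15 + 4.6·6 = 12.6; e = 11.5 − 12.6 = -1.1
x=8: ŷ = -15 + 4.6·8 = 21.8; e = 22.3 − 21.8 = 0.5
x=9: ŷ = -15 + 4.6·9 = 26.4; e = 26.8 − 26.4 = 0.4
x=10: ŷ = -15 + 4.6·10 = 31; e = 29.3 − 31 = -1.7
x=12: ŷ = -15 + 4.6·12 = 40.2; e = 42.5 − 40.2 = 2.3
x=13: ŷ = -15 + 4.6·13 = 44.8; e = 43.6 − 44.8 = -1.2
SSE = 0.64 + 1.21 + 0.25 + 0.16 + 2.89 + 5.29 + 1.44 = 11.88
s = √(11.88/5) = √2.376 ≈ 1.541

s = 1.541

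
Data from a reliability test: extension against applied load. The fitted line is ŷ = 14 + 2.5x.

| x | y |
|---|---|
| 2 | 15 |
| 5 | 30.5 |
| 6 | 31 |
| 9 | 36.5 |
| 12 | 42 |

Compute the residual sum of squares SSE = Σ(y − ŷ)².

x=2: ŷ = 14 + 2.5·2 = 19; r = 15 − 19 = -4
x=5: ŷ = 14 + 2.5·5 = 26.5; r = 30.5 − 26.5 = 4
x=6: ŷ = 14 + 2.5·6 = 29; r = 31 − 29 = 2
x=9: ŷ = 14 + 2.5·9 = 36.5; r = 36.5 − 36.5 = 0
x=12: ŷ = 14 + 2.5·12 = 44; r = 42 − 44 = -2
SSE = 16 + 16 + 4 + 0 + 4 = 40

SSE = 40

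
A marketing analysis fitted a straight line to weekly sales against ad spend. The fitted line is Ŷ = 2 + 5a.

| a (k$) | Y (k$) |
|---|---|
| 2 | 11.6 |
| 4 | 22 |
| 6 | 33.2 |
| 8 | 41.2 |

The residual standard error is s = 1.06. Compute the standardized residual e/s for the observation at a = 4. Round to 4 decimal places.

0.0000

Ŷ = 2 + 5·4 = 22
e = 22 − 22 = 0
e/s = 0 / 1.06 = 0.0000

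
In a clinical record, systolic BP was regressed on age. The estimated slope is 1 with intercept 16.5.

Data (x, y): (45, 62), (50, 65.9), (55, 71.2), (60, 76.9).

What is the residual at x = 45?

e = 0.5

ŷ = 16.5 + 45 = 61.5
e = 62 − 61.5 = 0.5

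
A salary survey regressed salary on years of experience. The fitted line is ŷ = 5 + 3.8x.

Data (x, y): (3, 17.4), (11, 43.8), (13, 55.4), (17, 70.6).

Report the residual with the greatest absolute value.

r = -3

x=3: ŷ = 5 + 3.8·3 = 16.4; r = 17.4 − 16.4 = 1
x=11: ŷ = 5 + 3.8·11 = 46.8; r = 43.8 − 46.8 = -3
x=13: ŷ = 5 + 3.8·13 = 54.4; r = 55.4 − 54.4 = 1
x=17: ŷ = 5 + 3.8·17 = 69.6; r = 70.6 − 69.6 = 1
Largest |r| is 3 at x = 11, residual -3.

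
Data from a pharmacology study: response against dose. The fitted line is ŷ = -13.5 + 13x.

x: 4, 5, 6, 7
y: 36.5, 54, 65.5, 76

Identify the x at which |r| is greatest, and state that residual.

x=4: ŷ = -13.5 + 13·4 = 38.5; r = 36.5 − 38.5 = -2
x=5: ŷ = -13.5 + 13·5 = 51.5; r = 54 − 51.5 = 2.5
x=6: ŷ = -13.5 + 13·6 = 64.5; r = 65.5 − 64.5 = 1
x=7: ŷ = -13.5 + 13·7 = 77.5; r = 76 − 77.5 = -1.5
Largest |r| is 2.5 at x = 5, residual 2.5.

x = 5, r = 2.5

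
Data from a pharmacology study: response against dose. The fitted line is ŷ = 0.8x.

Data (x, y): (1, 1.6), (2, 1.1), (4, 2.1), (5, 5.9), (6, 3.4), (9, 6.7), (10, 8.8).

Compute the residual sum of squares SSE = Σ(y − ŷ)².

SSE = 8.56

x=1: ŷ = 0.8·1 = 0.8; e = 1.6 − 0.8 = 0.8
x=2: ŷ = 0.8·2 = 1.6; e = 1.1 − 1.6 = -0.5
x=4: ŷ = 0.8·4 = 3.2; e = 2.1 − 3.2 = -1.1
x=5: ŷ = 0.8·5 = 4; e = 5.9 − 4 = 1.9
x=6: ŷ = 0.8·6 = 4.8; e = 3.4 − 4.8 = -1.4
x=9: ŷ = 0.8·9 = 7.2; e = 6.7 − 7.2 = -0.5
x=10: ŷ = 0.8·10 = 8; e = 8.8 − 8 = 0.8
SSE = 0.64 + 0.25 + 1.21 + 3.61 + 1.96 + 0.25 + 0.64 = 8.56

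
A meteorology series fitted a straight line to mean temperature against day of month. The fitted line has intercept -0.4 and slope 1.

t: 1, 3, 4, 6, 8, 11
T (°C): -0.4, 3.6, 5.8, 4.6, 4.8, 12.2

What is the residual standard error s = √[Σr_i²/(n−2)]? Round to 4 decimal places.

t=1: T̂ = -0.4 + 1 = 0.6; r = -0.4 − 0.6 = -1
t=3: T̂ = -0.4 + 3 = 2.6; r = 3.6 − 2.6 = 1
t=4: T̂ = -0.4 + 4 = 3.6; r = 5.8 − 3.6 = 2.2
t=6: T̂ = -0.4 + 6 = 5.6; r = 4.6 − 5.6 = -1
t=8: T̂ = -0.4 + 8 = 7.6; r = 4.8 − 7.6 = -2.8
t=11: T̂ = -0.4 + 11 = 10.6; r = 12.2 − 10.6 = 1.6
SSE = 1 + 1 + 4.84 + 1 + 7.84 + 2.56 = 18.24
s = √(18.24/4) = √4.56 ≈ 2.1354

s = 2.1354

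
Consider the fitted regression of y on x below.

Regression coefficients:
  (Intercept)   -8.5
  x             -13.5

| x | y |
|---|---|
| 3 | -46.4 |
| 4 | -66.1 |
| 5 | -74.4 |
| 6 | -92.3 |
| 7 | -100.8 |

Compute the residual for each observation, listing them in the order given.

2.6, -3.6, 1.6, -2.8, 2.2

x=3: ŷ = -8.5 − 13.5·3 = -49; r = -46.4 − (-49) = 2.6
x=4: ŷ = -8.5 − 13.5·4 = -62.5; r = -66.1 − (-62.5) = -3.6
x=5: ŷ = -8.5 − 13.5·5 = -76; r = -74.4 − (-76) = 1.6
x=6: ŷ = -8.5 − 13.5·6 = -89.5; r = -92.3 − (-89.5) = -2.8
x=7: ŷ = -8.5 − 13.5·7 = -103; r = -100.8 − (-103) = 2.2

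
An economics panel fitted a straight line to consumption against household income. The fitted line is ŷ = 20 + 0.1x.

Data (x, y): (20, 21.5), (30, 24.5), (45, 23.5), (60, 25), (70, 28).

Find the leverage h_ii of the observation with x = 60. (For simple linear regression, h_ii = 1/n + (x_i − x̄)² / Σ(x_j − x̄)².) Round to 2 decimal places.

x̄ = (20 + 30 + 45 + 60 + 70)/5 = 45
Σ(x − x̄)² = 625 + 225 + 0 + 225 + 625 = 1700
h = 1/5 + (15)²/1700 = 0.2 + 0.132353 = 0.33

h = 0.33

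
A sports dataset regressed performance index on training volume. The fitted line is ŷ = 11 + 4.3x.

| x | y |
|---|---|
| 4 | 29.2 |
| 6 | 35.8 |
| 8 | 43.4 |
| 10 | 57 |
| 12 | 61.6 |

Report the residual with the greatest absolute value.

e = 3

x=4: ŷ = 11 + 4.3·4 = 28.2; e = 29.2 − 28.2 = 1
x=6: ŷ = 11 + 4.3·6 = 36.8; e = 35.8 − 36.8 = -1
x=8: ŷ = 11 + 4.3·8 = 45.4; e = 43.4 − 45.4 = -2
x=10: ŷ = 11 + 4.3·10 = 54; e = 57 − 54 = 3
x=12: ŷ = 11 + 4.3·12 = 62.6; e = 61.6 − 62.6 = -1
Largest |e| is 3 at x = 10, residual 3.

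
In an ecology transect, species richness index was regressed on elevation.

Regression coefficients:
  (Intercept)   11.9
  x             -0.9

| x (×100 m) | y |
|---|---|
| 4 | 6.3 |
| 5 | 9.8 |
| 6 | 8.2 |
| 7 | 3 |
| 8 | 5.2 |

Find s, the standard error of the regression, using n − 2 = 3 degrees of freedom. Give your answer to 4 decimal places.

x=4: ŷ = 11.9 − 0.9·4 = 8.3; r = 6.3 − 8.3 = -2
x=5: ŷ = 11.9 − 0.9·5 = 7.4; r = 9.8 − 7.4 = 2.4
x=6: ŷ = 11.9 − 0.9·6 = 6.5; r = 8.2 − 6.5 = 1.7
x=7: ŷ = 11.9 − 0.9·7 = 5.6; r = 3 − 5.6 = -2.6
x=8: ŷ = 11.9 − 0.9·8 = 4.7; r = 5.2 − 4.7 = 0.5
SSE = 4 + 5.76 + 2.89 + 6.76 + 0.25 = 19.66
s = √(19.66/3) = √6.55333 ≈ 2.5599

s = 2.5599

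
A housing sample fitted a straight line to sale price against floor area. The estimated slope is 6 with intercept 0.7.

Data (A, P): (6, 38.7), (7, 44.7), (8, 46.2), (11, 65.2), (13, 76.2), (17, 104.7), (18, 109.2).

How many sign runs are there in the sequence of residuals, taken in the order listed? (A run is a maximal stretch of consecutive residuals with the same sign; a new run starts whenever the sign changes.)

A=6: ŷ = 0.7 + 6·6 = 36.7; e = 38.7 − 36.7 = 2
A=7: ŷ = 0.7 + 6·7 = 42.7; e = 44.7 − 42.7 = 2
A=8: ŷ = 0.7 + 6·8 = 48.7; e = 46.2 − 48.7 = -2.5
A=11: ŷ = 0.7 + 6·11 = 66.7; e = 65.2 − 66.7 = -1.5
A=13: ŷ = 0.7 + 6·13 = 78.7; e = 76.2 − 78.7 = -2.5
A=17: ŷ = 0.7 + 6·17 = 102.7; e = 104.7 − 102.7 = 2
A=18: ŷ = 0.7 + 6·18 = 108.7; e = 109.2 − 108.7 = 0.5
Signs: + + − − − + +
Runs: +×2, −×3, +×2 → 3

3 runs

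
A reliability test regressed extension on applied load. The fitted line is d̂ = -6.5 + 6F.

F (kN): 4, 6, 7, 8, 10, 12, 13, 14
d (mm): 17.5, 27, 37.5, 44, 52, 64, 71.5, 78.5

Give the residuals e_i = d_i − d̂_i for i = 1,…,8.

F=4: d̂ = -6.5 + 6·4 = 17.5; e = 17.5 − 17.5 = 0
F=6: d̂ = -6.5 + 6·6 = 29.5; e = 27 − 29.5 = -2.5
F=7: d̂ = -6.5 + 6·7 = 35.5; e = 37.5 − 35.5 = 2
F=8: d̂ = -6.5 + 6·8 = 41.5; e = 44 − 41.5 = 2.5
F=10: d̂ = -6.5 + 6·10 = 53.5; e = 52 − 53.5 = -1.5
F=12: d̂ = -6.5 + 6·12 = 65.5; e = 64 − 65.5 = -1.5
F=13: d̂ = -6.5 + 6·13 = 71.5; e = 71.5 − 71.5 = 0
F=14: d̂ = -6.5 + 6·14 = 77.5; e = 78.5 − 77.5 = 1

0, -2.5, 2, 2.5, -1.5, -1.5, 0, 1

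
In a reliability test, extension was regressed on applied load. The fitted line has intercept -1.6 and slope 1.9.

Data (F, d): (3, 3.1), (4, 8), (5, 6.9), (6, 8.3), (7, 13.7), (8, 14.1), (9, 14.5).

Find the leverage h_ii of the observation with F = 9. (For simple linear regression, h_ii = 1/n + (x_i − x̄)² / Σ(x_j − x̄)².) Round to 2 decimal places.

h = 0.46

F̄ = (3 + 4 + 5 + 6 + 7 + 8 + 9)/7 = 6
Σ(F − F̄)² = 9 + 4 + 1 + 0 + 1 + 4 + 9 = 28
h = 1/7 + (3)²/28 = 0.142857 + 0.321429 = 0.46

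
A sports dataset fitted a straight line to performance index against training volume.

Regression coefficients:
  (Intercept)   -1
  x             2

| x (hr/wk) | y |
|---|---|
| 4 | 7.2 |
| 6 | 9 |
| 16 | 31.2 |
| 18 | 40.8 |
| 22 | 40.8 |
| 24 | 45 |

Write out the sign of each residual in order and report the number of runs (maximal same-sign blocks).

x=4: ŷ = -1 + 2·4 = 7; e = 7.2 − 7 = 0.2
x=6: ŷ = -1 + 2·6 = 11; e = 9 − 11 = -2
x=16: ŷ = -1 + 2·16 = 31; e = 31.2 − 31 = 0.2
x=18: ŷ = -1 + 2·18 = 35; e = 40.8 − 35 = 5.8
x=22: ŷ = -1 + 2·22 = 43; e = 40.8 − 43 = -2.2
x=24: ŷ = -1 + 2·24 = 47; e = 45 − 47 = -2
Signs: + − + + − −
Runs: +×1, −×1, +×2, −×2 → 4

4 runs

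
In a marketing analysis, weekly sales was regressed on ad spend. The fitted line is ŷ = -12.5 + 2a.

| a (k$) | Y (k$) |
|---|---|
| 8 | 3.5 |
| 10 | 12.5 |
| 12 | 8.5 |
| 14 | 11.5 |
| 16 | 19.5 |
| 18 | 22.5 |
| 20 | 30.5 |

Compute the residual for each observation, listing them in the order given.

a=8: ŷ = -12.5 + 2·8 = 3.5; r = 3.5 − 3.5 = 0
a=10: ŷ = -12.5 + 2·10 = 7.5; r = 12.5 − 7.5 = 5
a=12: ŷ = -12.5 + 2·12 = 11.5; r = 8.5 − 11.5 = -3
a=14: ŷ = -12.5 + 2·14 = 15.5; r = 11.5 − 15.5 = -4
a=16: ŷ = -12.5 + 2·16 = 19.5; r = 19.5 − 19.5 = 0
a=18: ŷ = -12.5 + 2·18 = 23.5; r = 22.5 − 23.5 = -1
a=20: ŷ = -12.5 + 2·20 = 27.5; r = 30.5 − 27.5 = 3

0, 5, -3, -4, 0, -1, 3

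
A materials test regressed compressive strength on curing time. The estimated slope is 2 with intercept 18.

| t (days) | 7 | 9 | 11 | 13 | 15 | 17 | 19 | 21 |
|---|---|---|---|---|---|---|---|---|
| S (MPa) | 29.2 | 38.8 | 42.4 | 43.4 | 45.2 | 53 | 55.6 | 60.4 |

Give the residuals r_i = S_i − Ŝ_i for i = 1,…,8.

t=7: Ŝ = 18 + 2·7 = 32; r = 29.2 − 32 = -2.8
t=9: Ŝ = 18 + 2·9 = 36; r = 38.8 − 36 = 2.8
t=11: Ŝ = 18 + 2·11 = 40; r = 42.4 − 40 = 2.4
t=13: Ŝ = 18 + 2·13 = 44; r = 43.4 − 44 = -0.6
t=15: Ŝ = 18 + 2·15 = 48; r = 45.2 − 48 = -2.8
t=17: Ŝ = 18 + 2·17 = 52; r = 53 − 52 = 1
t=19: Ŝ = 18 + 2·19 = 56; r = 55.6 − 56 = -0.4
t=21: Ŝ = 18 + 2·21 = 60; r = 60.4 − 60 = 0.4

-2.8, 2.8, 2.4, -0.6, -2.8, 1, -0.4, 0.4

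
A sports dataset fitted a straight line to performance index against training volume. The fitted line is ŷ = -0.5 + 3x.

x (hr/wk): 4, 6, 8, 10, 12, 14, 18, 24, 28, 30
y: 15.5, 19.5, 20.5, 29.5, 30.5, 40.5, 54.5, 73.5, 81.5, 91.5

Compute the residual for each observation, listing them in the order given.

4, 2, -3, 0, -5, -1, 1, 2, -2, 2

x=4: ŷ = -0.5 + 3·4 = 11.5; r = 15.5 − 11.5 = 4
x=6: ŷ = -0.5 + 3·6 = 17.5; r = 19.5 − 17.5 = 2
x=8: ŷ = -0.5 + 3·8 = 23.5; r = 20.5 − 23.5 = -3
x=10: ŷ = -0.5 + 3·10 = 29.5; r = 29.5 − 29.5 = 0
x=12: ŷ = -0.5 + 3·12 = 35.5; r = 30.5 − 35.5 = -5
x=14: ŷ = -0.5 + 3·14 = 41.5; r = 40.5 − 41.5 = -1
x=18: ŷ = -0.5 + 3·18 = 53.5; r = 54.5 − 53.5 = 1
x=24: ŷ = -0.5 + 3·24 = 71.5; r = 73.5 − 71.5 = 2
x=28: ŷ = -0.5 + 3·28 = 83.5; r = 81.5 − 83.5 = -2
x=30: ŷ = -0.5 + 3·30 = 89.5; r = 91.5 − 89.5 = 2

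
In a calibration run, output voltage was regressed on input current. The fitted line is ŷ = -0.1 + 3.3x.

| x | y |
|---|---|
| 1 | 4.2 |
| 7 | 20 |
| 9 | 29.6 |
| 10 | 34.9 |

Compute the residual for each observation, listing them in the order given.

x=1: ŷ = -0.1 + 3.3·1 = 3.2; e = 4.2 − 3.2 = 1
x=7: ŷ = -0.1 + 3.3·7 = 23; e = 20 − 23 = -3
x=9: ŷ = -0.1 + 3.3·9 = 29.6; e = 29.6 − 29.6 = 0
x=10: ŷ = -0.1 + 3.3·10 = 32.9; e = 34.9 − 32.9 = 2

1, -3, 0, 2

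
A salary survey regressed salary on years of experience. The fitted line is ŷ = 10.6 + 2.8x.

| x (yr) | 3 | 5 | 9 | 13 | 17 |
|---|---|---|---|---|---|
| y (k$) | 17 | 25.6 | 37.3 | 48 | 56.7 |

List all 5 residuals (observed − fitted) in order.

x=3: ŷ = 10.6 + 2.8·3 = 19; r = 17 − 19 = -2
x=5: ŷ = 10.6 + 2.8·5 = 24.6; r = 25.6 − 24.6 = 1
x=9: ŷ = 10.6 + 2.8·9 = 35.8; r = 37.3 − 35.8 = 1.5
x=13: ŷ = 10.6 + 2.8·13 = 47; r = 48 − 47 = 1
x=17: ŷ = 10.6 + 2.8·17 = 58.2; r = 56.7 − 58.2 = -1.5

-2, 1, 1.5, 1, -1.5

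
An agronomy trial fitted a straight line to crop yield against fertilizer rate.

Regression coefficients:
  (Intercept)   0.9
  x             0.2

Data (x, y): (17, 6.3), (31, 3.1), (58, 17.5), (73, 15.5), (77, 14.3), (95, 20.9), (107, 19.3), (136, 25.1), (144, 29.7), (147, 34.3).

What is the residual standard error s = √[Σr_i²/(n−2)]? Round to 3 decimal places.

s = 3.240

x=17: ŷ = 0.9 + 0.2·17 = 4.3; r = 6.3 − 4.3 = 2
x=31: ŷ = 0.9 + 0.2·31 = 7.1; r = 3.1 − 7.1 = -4
x=58: ŷ = 0.9 + 0.2·58 = 12.5; r = 17.5 − 12.5 = 5
x=73: ŷ = 0.9 + 0.2·73 = 15.5; r = 15.5 − 15.5 = 0
x=77: ŷ = 0.9 + 0.2·77 = 16.3; r = 14.3 − 16.3 = -2
x=95: ŷ = 0.9 + 0.2·95 = 19.9; r = 20.9 − 19.9 = 1
x=107: ŷ = 0.9 + 0.2·107 = 22.3; r = 19.3 − 22.3 = -3
x=136: ŷ = 0.9 + 0.2·136 = 28.1; r = 25.1 − 28.1 = -3
x=144: ŷ = 0.9 + 0.2·144 = 29.7; r = 29.7 − 29.7 = 0
x=147: ŷ = 0.9 + 0.2·147 = 30.3; r = 34.3 − 30.3 = 4
SSE = 4 + 16 + 25 + 0 + 4 + 1 + 9 + 9 + 0 + 16 = 84
s = √(84/8) = √10.5 ≈ 3.240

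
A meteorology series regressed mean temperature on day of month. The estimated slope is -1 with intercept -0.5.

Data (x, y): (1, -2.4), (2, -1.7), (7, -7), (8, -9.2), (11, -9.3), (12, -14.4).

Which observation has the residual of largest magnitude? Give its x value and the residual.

x=1: ŷ = -0.5 − 1 = -1.5; r = -2.4 − (-1.5) = -0.9
x=2: ŷ = -0.5 − 2 = -2.5; r = -1.7 − (-2.5) = 0.8
x=7: ŷ = -0.5 − 7 = -7.5; r = -7 − (-7.5) = 0.5
x=8: ŷ = -0.5 − 8 = -8.5; r = -9.2 − (-8.5) = -0.7
x=11: ŷ = -0.5 − 11 = -11.5; r = -9.3 − (-11.5) = 2.2
x=12: ŷ = -0.5 − 12 = -12.5; r = -14.4 − (-12.5) = -1.9
Largest |r| is 2.2 at x = 11, residual 2.2.

x = 11, r = 2.2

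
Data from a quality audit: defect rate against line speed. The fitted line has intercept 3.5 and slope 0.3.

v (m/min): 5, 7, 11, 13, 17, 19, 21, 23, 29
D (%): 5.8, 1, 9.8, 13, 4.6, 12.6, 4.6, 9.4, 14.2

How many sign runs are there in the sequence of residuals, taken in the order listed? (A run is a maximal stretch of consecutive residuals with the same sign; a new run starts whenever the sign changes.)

v=5: D̂ = 3.5 + 0.3·5 = 5; e = 5.8 − 5 = 0.8
v=7: D̂ = 3.5 + 0.3·7 = 5.6; e = 1 − 5.6 = -4.6
v=11: D̂ = 3.5 + 0.3·11 = 6.8; e = 9.8 − 6.8 = 3
v=13: D̂ = 3.5 + 0.3·13 = 7.4; e = 13 − 7.4 = 5.6
v=17: D̂ = 3.5 + 0.3·17 = 8.6; e = 4.6 − 8.6 = -4
v=19: D̂ = 3.5 + 0.3·19 = 9.2; e = 12.6 − 9.2 = 3.4
v=21: D̂ = 3.5 + 0.3·21 = 9.8; e = 4.6 − 9.8 = -5.2
v=23: D̂ = 3.5 + 0.3·23 = 10.4; e = 9.4 − 10.4 = -1
v=29: D̂ = 3.5 + 0.3·29 = 12.2; e = 14.2 − 12.2 = 2
Signs: + − + + − + − − +
Runs: +×1, −×1, +×2, −×1, +×1, −×2, +×1 → 7

7 runs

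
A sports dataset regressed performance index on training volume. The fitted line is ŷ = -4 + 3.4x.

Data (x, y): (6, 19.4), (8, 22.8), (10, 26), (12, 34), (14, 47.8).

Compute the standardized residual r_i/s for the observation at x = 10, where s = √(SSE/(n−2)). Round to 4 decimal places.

x=6: ŷ = -4 + 3.4·6 = 16.4; r = 19.4 − 16.4 = 3
x=8: ŷ = -4 + 3.4·8 = 23.2; r = 22.8 − 23.2 = -0.4
x=10: ŷ = -4 + 3.4·10 = 30; r = 26 − 30 = -4
x=12: ŷ = -4 + 3.4·12 = 36.8; r = 34 − 36.8 = -2.8
x=14: ŷ = -4 + 3.4·14 = 43.6; r = 47.8 − 43.6 = 4.2
SSE = 9 + 0.16 + 16 + 7.84 + 17.64 = 50.64
s = √(50.64/3) = 4.10853
r/s = -4 / 4.10853 = -0.9736

-0.9736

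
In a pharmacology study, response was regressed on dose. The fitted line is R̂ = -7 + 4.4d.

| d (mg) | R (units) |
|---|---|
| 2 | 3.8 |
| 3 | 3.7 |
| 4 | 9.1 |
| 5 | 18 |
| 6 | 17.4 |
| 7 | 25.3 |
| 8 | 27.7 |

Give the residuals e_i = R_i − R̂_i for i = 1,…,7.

2, -2.5, -1.5, 3, -2, 1.5, -0.5

d=2: R̂ = -7 + 4.4·2 = 1.8; e = 3.8 − 1.8 = 2
d=3: R̂ = -7 + 4.4·3 = 6.2; e = 3.7 − 6.2 = -2.5
d=4: R̂ = -7 + 4.4·4 = 10.6; e = 9.1 − 10.6 = -1.5
d=5: R̂ = -7 + 4.4·5 = 15; e = 18 − 15 = 3
d=6: R̂ = -7 + 4.4·6 = 19.4; e = 17.4 − 19.4 = -2
d=7: R̂ = -7 + 4.4·7 = 23.8; e = 25.3 − 23.8 = 1.5
d=8: R̂ = -7 + 4.4·8 = 28.2; e = 27.7 − 28.2 = -0.5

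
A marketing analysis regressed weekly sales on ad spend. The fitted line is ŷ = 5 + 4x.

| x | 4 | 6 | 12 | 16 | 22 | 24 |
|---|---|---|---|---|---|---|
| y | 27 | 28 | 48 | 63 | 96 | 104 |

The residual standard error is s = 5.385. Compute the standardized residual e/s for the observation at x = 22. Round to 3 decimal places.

ŷ = 5 + 4·22 = 93
e = 96 − 93 = 3
e/s = 3 / 5.385 = 0.557

0.557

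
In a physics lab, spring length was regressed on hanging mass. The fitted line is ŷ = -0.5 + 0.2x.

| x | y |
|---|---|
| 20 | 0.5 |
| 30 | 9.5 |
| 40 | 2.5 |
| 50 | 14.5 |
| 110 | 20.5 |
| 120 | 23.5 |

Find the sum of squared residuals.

x=20: ŷ = -0.5 + 0.2·20 = 3.5; e = 0.5 − 3.5 = -3
x=30: ŷ = -0.5 + 0.2·30 = 5.5; e = 9.5 − 5.5 = 4
x=40: ŷ = -0.5 + 0.2·40 = 7.5; e = 2.5 − 7.5 = -5
x=50: ŷ = -0.5 + 0.2·50 = 9.5; e = 14.5 − 9.5 = 5
x=110: ŷ = -0.5 + 0.2·110 = 21.5; e = 20.5 − 21.5 = -1
x=120: ŷ = -0.5 + 0.2·120 = 23.5; e = 23.5 − 23.5 = 0
SSE = 9 + 16 + 25 + 25 + 1 + 0 = 76

SSE = 76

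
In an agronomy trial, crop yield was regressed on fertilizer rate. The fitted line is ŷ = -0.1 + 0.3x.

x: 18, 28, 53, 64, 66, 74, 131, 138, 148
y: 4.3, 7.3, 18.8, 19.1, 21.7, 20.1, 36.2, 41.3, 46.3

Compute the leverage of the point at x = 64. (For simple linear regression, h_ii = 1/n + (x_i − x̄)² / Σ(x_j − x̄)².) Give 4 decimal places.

x̄ = (18 + 28 + 53 + 64 + 66 + 74 + 131 + 138 + 148)/9 = 80
Σ(x − x̄)² = 3844 + 2704 + 729 + 256 + 196 + 36 + 2601 + 3364 + 4624 = 18354
h = 1/9 + (-16)²/18354 = 0.111111 + 0.0139479 = 0.1251

h = 0.1251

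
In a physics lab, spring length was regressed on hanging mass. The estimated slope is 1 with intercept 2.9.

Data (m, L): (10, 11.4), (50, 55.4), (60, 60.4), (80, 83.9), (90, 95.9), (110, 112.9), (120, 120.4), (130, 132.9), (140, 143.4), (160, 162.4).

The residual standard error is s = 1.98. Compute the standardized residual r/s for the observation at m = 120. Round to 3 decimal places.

-1.263

ŷ = 2.9 + 120 = 122.9
r = 120.4 − 122.9 = -2.5
r/s = -2.5 / 1.98 = -1.263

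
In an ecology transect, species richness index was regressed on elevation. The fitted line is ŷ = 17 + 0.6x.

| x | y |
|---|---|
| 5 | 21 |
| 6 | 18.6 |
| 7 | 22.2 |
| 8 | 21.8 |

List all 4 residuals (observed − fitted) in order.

1, -2, 1, 0

x=5: ŷ = 17 + 0.6·5 = 20; e = 21 − 20 = 1
x=6: ŷ = 17 + 0.6·6 = 20.6; e = 18.6 − 20.6 = -2
x=7: ŷ = 17 + 0.6·7 = 21.2; e = 22.2 − 21.2 = 1
x=8: ŷ = 17 + 0.6·8 = 21.8; e = 21.8 − 21.8 = 0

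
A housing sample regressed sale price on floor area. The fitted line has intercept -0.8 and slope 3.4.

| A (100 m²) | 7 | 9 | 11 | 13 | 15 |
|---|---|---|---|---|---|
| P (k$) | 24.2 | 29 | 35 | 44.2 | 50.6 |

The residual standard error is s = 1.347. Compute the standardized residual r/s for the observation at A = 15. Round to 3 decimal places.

0.297

P̂ = -0.8 + 3.4·15 = 50.2
r = 50.6 − 50.2 = 0.4
r/s = 0.4 / 1.347 = 0.297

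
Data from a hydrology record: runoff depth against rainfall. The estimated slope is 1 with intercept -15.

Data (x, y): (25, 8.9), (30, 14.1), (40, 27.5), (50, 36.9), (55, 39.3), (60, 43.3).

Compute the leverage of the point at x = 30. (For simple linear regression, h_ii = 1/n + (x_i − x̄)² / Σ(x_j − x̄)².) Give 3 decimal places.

h = 0.347

x̄ = (25 + 30 + 40 + 50 + 55 + 60)/6 = 43.3333
Σ(x − x̄)² = 336.111 + 177.778 + 11.1111 + 44.4444 + 136.111 + 277.778 = 983.333
h = 1/6 + (-13.3333)²/983.333 = 0.166667 + 0.180791 = 0.347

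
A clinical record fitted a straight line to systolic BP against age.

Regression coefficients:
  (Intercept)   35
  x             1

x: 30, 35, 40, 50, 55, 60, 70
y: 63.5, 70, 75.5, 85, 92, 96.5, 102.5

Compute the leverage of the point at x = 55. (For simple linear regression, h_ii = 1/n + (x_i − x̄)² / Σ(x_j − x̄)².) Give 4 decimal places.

h = 0.1763

x̄ = (30 + 35 + 40 + 50 + 55 + 60 + 70)/7 = 48.5714
Σ(x − x̄)² = 344.898 + 184.184 + 73.4694 + 2.04082 + 41.3265 + 130.612 + 459.184 = 1235.71
h = 1/7 + (6.42857)²/1235.71 = 0.142857 + 0.0334434 = 0.1763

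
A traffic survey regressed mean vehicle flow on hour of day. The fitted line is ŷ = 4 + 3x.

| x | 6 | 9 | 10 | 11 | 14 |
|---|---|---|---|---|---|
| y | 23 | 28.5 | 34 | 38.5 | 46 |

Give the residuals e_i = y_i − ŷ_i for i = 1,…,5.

1, -2.5, 0, 1.5, 0

x=6: ŷ = 4 + 3·6 = 22; e = 23 − 22 = 1
x=9: ŷ = 4 + 3·9 = 31; e = 28.5 − 31 = -2.5
x=10: ŷ = 4 + 3·10 = 34; e = 34 − 34 = 0
x=11: ŷ = 4 + 3·11 = 37; e = 38.5 − 37 = 1.5
x=14: ŷ = 4 + 3·14 = 46; e = 46 − 46 = 0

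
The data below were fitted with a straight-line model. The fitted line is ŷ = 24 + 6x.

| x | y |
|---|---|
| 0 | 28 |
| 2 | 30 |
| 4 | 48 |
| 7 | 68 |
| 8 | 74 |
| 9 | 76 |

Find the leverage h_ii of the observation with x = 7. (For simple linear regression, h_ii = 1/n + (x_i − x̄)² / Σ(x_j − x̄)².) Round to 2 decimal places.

x̄ = (0 + 2 + 4 + 7 + 8 + 9)/6 = 5
Σ(x − x̄)² = 25 + 9 + 1 + 4 + 9 + 16 = 64
h = 1/6 + (2)²/64 = 0.166667 + 0.0625 = 0.23

h = 0.23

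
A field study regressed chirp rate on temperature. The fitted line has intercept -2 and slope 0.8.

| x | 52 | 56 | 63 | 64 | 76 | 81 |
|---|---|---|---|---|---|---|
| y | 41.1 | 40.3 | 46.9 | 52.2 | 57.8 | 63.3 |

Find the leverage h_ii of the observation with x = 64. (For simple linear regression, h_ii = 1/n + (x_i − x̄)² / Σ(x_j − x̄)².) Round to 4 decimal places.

h = 0.1695

x̄ = (52 + 56 + 63 + 64 + 76 + 81)/6 = 65.3333
Σ(x − x̄)² = 177.778 + 87.1111 + 5.44444 + 1.77778 + 113.778 + 245.444 = 631.333
h = 1/6 + (-1.33333)²/631.333 = 0.166667 + 0.00281591 = 0.1695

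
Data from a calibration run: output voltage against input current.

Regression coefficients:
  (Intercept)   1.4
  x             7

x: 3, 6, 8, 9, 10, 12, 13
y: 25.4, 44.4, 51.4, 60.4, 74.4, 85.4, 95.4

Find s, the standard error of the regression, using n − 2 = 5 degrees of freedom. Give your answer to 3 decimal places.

s = 4.000

x=3: ŷ = 1.4 + 7·3 = 22.4; e = 25.4 − 22.4 = 3
x=6: ŷ = 1.4 + 7·6 = 43.4; e = 44.4 − 43.4 = 1
x=8: ŷ = 1.4 + 7·8 = 57.4; e = 51.4 − 57.4 = -6
x=9: ŷ = 1.4 + 7·9 = 64.4; e = 60.4 − 64.4 = -4
x=10: ŷ = 1.4 + 7·10 = 71.4; e = 74.4 − 71.4 = 3
x=12: ŷ = 1.4 + 7·12 = 85.4; e = 85.4 − 85.4 = 0
x=13: ŷ = 1.4 + 7·13 = 92.4; e = 95.4 − 92.4 = 3
SSE = 9 + 1 + 36 + 16 + 9 + 0 + 9 = 80
s = √(80/5) = √16 ≈ 4.000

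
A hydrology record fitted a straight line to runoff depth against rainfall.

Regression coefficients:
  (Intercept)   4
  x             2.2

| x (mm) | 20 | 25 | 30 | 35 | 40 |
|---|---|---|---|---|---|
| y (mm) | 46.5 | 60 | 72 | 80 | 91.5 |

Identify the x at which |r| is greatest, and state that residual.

x=20: ŷ = 4 + 2.2·20 = 48; r = 46.5 − 48 = -1.5
x=25: ŷ = 4 + 2.2·25 = 59; r = 60 − 59 = 1
x=30: ŷ = 4 + 2.2·30 = 70; r = 72 − 70 = 2
x=35: ŷ = 4 + 2.2·35 = 81; r = 80 − 81 = -1
x=40: ŷ = 4 + 2.2·40 = 92; r = 91.5 − 92 = -0.5
Largest |r| is 2 at x = 30, residual 2.

x = 30, r = 2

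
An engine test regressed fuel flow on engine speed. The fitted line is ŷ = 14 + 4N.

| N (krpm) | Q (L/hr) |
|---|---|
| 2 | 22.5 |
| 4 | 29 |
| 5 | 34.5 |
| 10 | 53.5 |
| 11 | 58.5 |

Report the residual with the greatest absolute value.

N=2: ŷ = 14 + 4·2 = 22; r = 22.5 − 22 = 0.5
N=4: ŷ = 14 + 4·4 = 30; r = 29 − 30 = -1
N=5: ŷ = 14 + 4·5 = 34; r = 34.5 − 34 = 0.5
N=10: ŷ = 14 + 4·10 = 54; r = 53.5 − 54 = -0.5
N=11: ŷ = 14 + 4·11 = 58; r = 58.5 − 58 = 0.5
Largest |r| is 1 at N = 4, residual -1.

r = -1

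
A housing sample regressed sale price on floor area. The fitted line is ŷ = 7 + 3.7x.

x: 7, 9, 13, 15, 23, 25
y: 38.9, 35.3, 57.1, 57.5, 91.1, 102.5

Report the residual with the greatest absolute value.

x=7: ŷ = 7 + 3.7·7 = 32.9; e = 38.9 − 32.9 = 6
x=9: ŷ = 7 + 3.7·9 = 40.3; e = 35.3 − 40.3 = -5
x=13: ŷ = 7 + 3.7·13 = 55.1; e = 57.1 − 55.1 = 2
x=15: ŷ = 7 + 3.7·15 = 62.5; e = 57.5 − 62.5 = -5
x=23: ŷ = 7 + 3.7·23 = 92.1; e = 91.1 − 92.1 = -1
x=25: ŷ = 7 + 3.7·25 = 99.5; e = 102.5 − 99.5 = 3
Largest |e| is 6 at x = 7, residual 6.

e = 6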